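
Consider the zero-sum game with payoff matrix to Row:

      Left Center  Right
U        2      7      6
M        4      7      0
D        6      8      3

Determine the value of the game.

Row minima: U → 2, M → 0, D → 3; maximin = 3.
Column maxima: Left → 6, Center → 8, Right → 6; minimax = 6.
3 ≠ 6, so there is no saddle point; optimal play is mixed.
M is strictly dominated by D, so Row never plays it.
Center is strictly dominated by Left (it gives Row strictly more in every row), so Column never plays it.
On the remaining 2×2 (U, D vs Left, Right):
Let Row play U with probability p. Expected payoff against Left: 2p + 6(1−p) = −4p + 6; against Right: 6p + 3(1−p) = 3p + 3.
Setting these equal: −4p + 6 = 3p + 3 ⇒ −7p = -3 ⇒ p = 3/7, and the value is (-4)·(3/7) + 6 = 30/7.
For Column: with q = P(Left), equating U's and D's payoffs gives −4q + 6 = 3q + 3 ⇒ q = 3/7.

30/7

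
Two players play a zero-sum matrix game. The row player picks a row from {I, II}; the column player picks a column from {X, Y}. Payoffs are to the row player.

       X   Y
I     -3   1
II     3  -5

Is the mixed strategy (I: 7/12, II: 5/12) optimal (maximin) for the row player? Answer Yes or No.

Against X this mix gives (7/12)·(-3) + (5/12)·3 = -1/2.
Against Y this mix gives (7/12)·1 + (5/12)·(-5) = -3/2.
The column player will play Y, holding the row player to -3/2. Shifting weight toward the row that does better against Y would raise this floor (the equalizing mix achieves -1 against both Y and X), so the proposed strategy is not optimal.

No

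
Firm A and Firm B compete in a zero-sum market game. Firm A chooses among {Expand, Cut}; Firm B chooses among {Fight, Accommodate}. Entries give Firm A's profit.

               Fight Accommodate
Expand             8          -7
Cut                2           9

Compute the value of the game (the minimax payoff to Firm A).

43/11

Row minima: Expand → -7, Cut → 2; maximin = 2.
Column maxima: Fight → 8, Accommodate → 9; minimax = 8.
2 ≠ 8, so there is no saddle point; optimal play is mixed.
Let Firm A play Expand with probability p. Expected payoff against Fight: 8p + 2(1−p) = 6p + 2; against Accommodate: (-7)p + 9(1−p) = −16p + 9.
Setting these equal: 6p + 2 = −16p + 9 ⇒ 22p = 7 ⇒ p = 7/22, and the value is (6)·(7/22) + 2 = 43/11.
For Firm B: with q = P(Fight), equating Expand's and Cut's payoffs gives 15q − 7 = −7q + 9 ⇒ q = 8/11.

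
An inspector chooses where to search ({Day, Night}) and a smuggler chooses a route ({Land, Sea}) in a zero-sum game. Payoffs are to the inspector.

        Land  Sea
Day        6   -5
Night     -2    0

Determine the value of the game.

-10/13

Row minima: Day → -5, Night → -2; maximin = -2.
Column maxima: Land → 6, Sea → 0; minimax = 0.
-2 ≠ 0, so there is no saddle point; optimal play is mixed.
Let the inspector play Day with probability p. Expected payoff against Land: 6p + (-2)(1−p) = 8p − 2; against Sea: (-5)p + 0(1−p) = −5p.
Setting these equal: 8p − 2 = −5p ⇒ 13p = 2 ⇒ p = 2/13, and the value is (8)·(2/13) − 2 = -10/13.
For the smuggler: with q = P(Land), equating Day's and Night's payoffs gives 11q − 5 = −2q ⇒ q = 5/13.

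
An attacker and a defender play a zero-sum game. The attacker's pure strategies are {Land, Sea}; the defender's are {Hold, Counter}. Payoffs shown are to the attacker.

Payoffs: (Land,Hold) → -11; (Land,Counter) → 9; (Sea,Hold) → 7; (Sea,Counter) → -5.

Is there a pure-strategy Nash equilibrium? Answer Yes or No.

Row minima: Land → -11, Sea → -5; maximin = -5.
Column maxima: Hold → 7, Counter → 9; minimax = 7.
-5 ≠ 7, so no pure-strategy equilibrium exists.

No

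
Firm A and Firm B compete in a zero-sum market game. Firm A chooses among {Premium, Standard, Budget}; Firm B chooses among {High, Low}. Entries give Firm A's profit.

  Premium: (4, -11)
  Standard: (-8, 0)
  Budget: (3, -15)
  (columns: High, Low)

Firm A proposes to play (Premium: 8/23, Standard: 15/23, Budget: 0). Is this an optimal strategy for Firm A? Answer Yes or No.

Against High this mix gives (8/23)·4 + (15/23)·(-8) = -88/23.
Against Low this mix gives (8/23)·(-11) + (15/23)·0 = -88/23.
All of Firm B's active replies (High, Low) yield -88/23, and no column does worse for Firm A. The mix makes Firm B indifferent and guarantees -88/23, so it is optimal.

Yes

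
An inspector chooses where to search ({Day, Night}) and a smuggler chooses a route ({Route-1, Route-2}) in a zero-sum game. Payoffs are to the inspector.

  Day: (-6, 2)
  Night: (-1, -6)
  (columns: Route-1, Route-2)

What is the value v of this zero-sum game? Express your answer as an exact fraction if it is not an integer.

Row minima: Day → -6, Night → -6; maximin = -6.
Column maxima: Route-1 → -1, Route-2 → 2; minimax = -1.
-6 ≠ -1, so there is no saddle point; optimal play is mixed.
Let the inspector play Day with probability p. Expected payoff against Route-1: (-6)p + (-1)(1−p) = −5p − 1; against Route-2: 2p + (-6)(1−p) = 8p − 6.
Setting these equal: −5p − 1 = 8p − 6 ⇒ −13p = -5 ⇒ p = 5/13, and the value is (-5)·(5/13) − 1 = -38/13.
For the smuggler: with q = P(Route-1), equating Day's and Night's payoffs gives −8q + 2 = 5q − 6 ⇒ q = 8/13.

-38/13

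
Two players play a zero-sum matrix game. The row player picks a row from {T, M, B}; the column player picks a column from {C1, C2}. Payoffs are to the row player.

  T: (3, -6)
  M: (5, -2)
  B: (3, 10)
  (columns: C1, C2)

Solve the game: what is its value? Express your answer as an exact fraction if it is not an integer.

Row minima: T → -6, M → -2, B → 3; maximin = 3.
Column maxima: C1 → 5, C2 → 10; minimax = 5.
3 ≠ 5, so there is no saddle point; optimal play is mixed.
T is strictly dominated by M, so the row player never plays it.
On the remaining 2×2 (M, B vs C1, C2):
Let the row player play M with probability p. Expected payoff against C1: 5p + 3(1−p) = 2p + 3; against C2: (-2)p + 10(1−p) = −12p + 10.
Setting these equal: 2p + 3 = −12p + 10 ⇒ 14p = 7 ⇒ p = 1/2, and the value is (2)·(1/2) + 3 = 4.
For the column player: with q = P(C1), equating M's and B's payoffs gives 7q − 2 = −7q + 10 ⇒ q = 6/7.

4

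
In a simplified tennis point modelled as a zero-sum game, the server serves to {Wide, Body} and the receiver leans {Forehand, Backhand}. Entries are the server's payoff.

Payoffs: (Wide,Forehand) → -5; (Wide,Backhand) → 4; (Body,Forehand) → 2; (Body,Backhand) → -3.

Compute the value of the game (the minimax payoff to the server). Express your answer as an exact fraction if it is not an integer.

Row minima: Wide → -5, Body → -3; maximin = -3.
Column maxima: Forehand → 2, Backhand → 4; minimax = 2.
-3 ≠ 2, so there is no saddle point; optimal play is mixed.
Let the server play Wide with probability p. Expected payoff against Forehand: (-5)p + 2(1−p) = −7p + 2; against Backhand: 4p + (-3)(1−p) = 7p − 3.
Setting these equal: −7p + 2 = 7p − 3 ⇒ −14p = -5 ⇒ p = 5/14, and the value is (-7)·(5/14) + 2 = -1/2.
For the receiver: with q = P(Forehand), equating Wide's and Body's payoffs gives −9q + 4 = 5q − 3 ⇒ q = 1/2.

-1/2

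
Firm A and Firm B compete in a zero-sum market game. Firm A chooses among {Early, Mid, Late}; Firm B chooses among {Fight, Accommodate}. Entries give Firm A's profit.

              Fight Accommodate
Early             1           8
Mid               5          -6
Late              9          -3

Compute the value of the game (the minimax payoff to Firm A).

Row minima: Early → 1, Mid → -6, Late → -3; maximin = 1.
Column maxima: Fight → 9, Accommodate → 8; minimax = 8.
1 ≠ 8, so there is no saddle point; optimal play is mixed.
Mid is strictly dominated by Late, so Firm A never plays it.
On the remaining 2×2 (Early, Late vs Fight, Accommodate):
Let Firm A play Early with probability p. Expected payoff against Fight: 1p + 9(1−p) = −8p + 9; against Accommodate: 8p + (-3)(1−p) = 11p − 3.
Setting these equal: −8p + 9 = 11p − 3 ⇒ −19p = -12 ⇒ p = 12/19, and the value is (-8)·(12/19) + 9 = 75/19.
For Firm B: with q = P(Fight), equating Early's and Late's payoffs gives −7q + 8 = 12q − 3 ⇒ q = 11/19.

75/19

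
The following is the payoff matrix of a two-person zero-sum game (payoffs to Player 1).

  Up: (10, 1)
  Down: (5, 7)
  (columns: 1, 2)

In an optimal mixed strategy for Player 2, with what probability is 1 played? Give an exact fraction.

Row minima: Up → 1, Down → 5; maximin = 5.
Column maxima: 1 → 10, 2 → 7; minimax = 7.
5 ≠ 7, so there is no saddle point; optimal play is mixed.
Let Player 1 play Up with probability p. Expected payoff against 1: 10p + 5(1−p) = 5p + 5; against 2: 1p + 7(1−p) = −6p + 7.
Setting these equal: 5p + 5 = −6p + 7 ⇒ 11p = 2 ⇒ p = 2/11, and the value is (5)·(2/11) + 5 = 65/11.
For Player 2: with q = P(1), equating Up's and Down's payoffs gives 9q + 1 = −2q + 7 ⇒ q = 6/11.

6/11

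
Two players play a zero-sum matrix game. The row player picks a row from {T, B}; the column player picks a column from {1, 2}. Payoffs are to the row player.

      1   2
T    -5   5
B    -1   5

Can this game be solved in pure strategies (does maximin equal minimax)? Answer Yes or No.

Row minima: T → -5, B → -1; maximin = -1.
Column maxima: 1 → -1, 2 → 5; minimax = -1.
maximin = minimax = -1, so a saddle point exists.

Yes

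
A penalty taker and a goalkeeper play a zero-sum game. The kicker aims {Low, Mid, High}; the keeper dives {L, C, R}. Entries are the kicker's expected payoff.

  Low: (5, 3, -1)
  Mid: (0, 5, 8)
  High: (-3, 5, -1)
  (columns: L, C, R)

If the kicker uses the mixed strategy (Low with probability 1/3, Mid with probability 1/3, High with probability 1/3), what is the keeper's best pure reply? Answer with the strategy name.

L

If the keeper plays L, the kicker's expected payoff is (1/3)·5 + (1/3)·0 + (1/3)·(-3) = 2/3.
If the keeper plays C, the kicker's expected payoff is (1/3)·3 + (1/3)·5 + (1/3)·5 = 13/3.
If the keeper plays R, the kicker's expected payoff is (1/3)·(-1) + (1/3)·8 + (1/3)·(-1) = 2.
The keeper minimizes the kicker's payoff; the smallest is 2/3, so the best response is L.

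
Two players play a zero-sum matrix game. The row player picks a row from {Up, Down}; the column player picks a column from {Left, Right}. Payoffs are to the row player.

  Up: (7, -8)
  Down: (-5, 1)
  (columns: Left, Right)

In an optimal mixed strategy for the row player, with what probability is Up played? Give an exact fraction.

2/7

Row minima: Up → -8, Down → -5; maximin = -5.
Column maxima: Left → 7, Right → 1; minimax = 1.
-5 ≠ 1, so there is no saddle point; optimal play is mixed.
Let the row player play Up with probability p. Expected payoff against Left: 7p + (-5)(1−p) = 12p − 5; against Right: (-8)p + 1(1−p) = −9p + 1.
Setting these equal: 12p − 5 = −9p + 1 ⇒ 21p = 6 ⇒ p = 2/7, and the value is (12)·(2/7) − 5 = -11/7.
For the column player: with q = P(Left), equating Up's and Down's payoffs gives 15q − 8 = −6q + 1 ⇒ q = 3/7.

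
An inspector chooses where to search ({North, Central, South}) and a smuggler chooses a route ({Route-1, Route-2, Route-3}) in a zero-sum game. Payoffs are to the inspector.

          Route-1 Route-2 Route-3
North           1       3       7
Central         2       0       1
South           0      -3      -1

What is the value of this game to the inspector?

3/2

Row minima: North → 1, Central → 0, South → -3; maximin = 1.
Column maxima: Route-1 → 2, Route-2 → 3, Route-3 → 7; minimax = 2.
1 ≠ 2, so there is no saddle point; optimal play is mixed.
South is strictly dominated by North, so the inspector never plays it.
Route-3 is strictly dominated by Route-2 (it gives the inspector strictly more in every row), so the smuggler never plays it.
On the remaining 2×2 (North, Central vs Route-1, Route-2):
Let the inspector play North with probability p. Expected payoff against Route-1: 1p + 2(1−p) = −p + 2; against Route-2: 3p + 0(1−p) = 3p.
Setting these equal: −p + 2 = 3p ⇒ −4p = -2 ⇒ p = 1/2, and the value is (-1)·(1/2) + 2 = 3/2.
For the smuggler: with q = P(Route-1), equating North's and Central's payoffs gives −2q + 3 = 2q ⇒ q = 3/4.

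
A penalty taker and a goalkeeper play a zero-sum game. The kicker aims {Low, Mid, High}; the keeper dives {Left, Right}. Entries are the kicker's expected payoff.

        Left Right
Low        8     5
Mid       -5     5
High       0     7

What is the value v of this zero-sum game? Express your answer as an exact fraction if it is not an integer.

Row minima: Low → 5, Mid → -5, High → 0; maximin = 5.
Column maxima: Left → 8, Right → 7; minimax = 7.
5 ≠ 7, so there is no saddle point; optimal play is mixed.
Mid is strictly dominated by High, so the kicker never plays it.
On the remaining 2×2 (Low, High vs Left, Right):
Let the kicker play Low with probability p. Expected payoff against Left: 8p + 0(1−p) = 8p; against Right: 5p + 7(1−p) = −2p + 7.
Setting these equal: 8p = −2p + 7 ⇒ 10p = 7 ⇒ p = 7/10, and the value is (8)·(7/10) = 28/5.
For the keeper: with q = P(Left), equating Low's and High's payoffs gives 3q + 5 = −7q + 7 ⇒ q = 1/5.

28/5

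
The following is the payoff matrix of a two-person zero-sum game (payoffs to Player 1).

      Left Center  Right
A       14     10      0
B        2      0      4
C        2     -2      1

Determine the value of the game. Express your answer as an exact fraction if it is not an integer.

20/7

Row minima: A → 0, B → 0, C → -2; maximin = 0.
Column maxima: Left → 14, Center → 10, Right → 4; minimax = 4.
0 ≠ 4, so there is no saddle point; optimal play is mixed.
Left is strictly dominated by Center (it gives Player 1 strictly more in every row), so Player 2 never plays it.
With Left eliminated, C is strictly dominated by B (B gives Player 1 strictly more in every remaining column), so Player 1 never plays it.
On the remaining 2×2 (A, B vs Center, Right):
Let Player 1 play A with probability p. Expected payoff against Center: 10p + 0(1−p) = 10p; against Right: 0p + 4(1−p) = −4p + 4.
Setting these equal: 10p = −4p + 4 ⇒ 14p = 4 ⇒ p = 2/7, and the value is (10)·(2/7) = 20/7.
For Player 2: with q = P(Center), equating A's and B's payoffs gives 10q = −4q + 4 ⇒ q = 2/7.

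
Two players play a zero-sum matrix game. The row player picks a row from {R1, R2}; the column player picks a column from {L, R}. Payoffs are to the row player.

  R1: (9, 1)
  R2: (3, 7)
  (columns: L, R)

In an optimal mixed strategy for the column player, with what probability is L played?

Row minima: R1 → 1, R2 → 3; maximin = 3.
Column maxima: L → 9, R → 7; minimax = 7.
3 ≠ 7, so there is no saddle point; optimal play is mixed.
Let the row player play R1 with probability p. Expected payoff against L: 9p + 3(1−p) = 6p + 3; against R: 1p + 7(1−p) = −6p + 7.
Setting these equal: 6p + 3 = −6p + 7 ⇒ 12p = 4 ⇒ p = 1/3, and the value is (6)·(1/3) + 3 = 5.
For the column player: with q = P(L), equating R1's and R2's payoffs gives 8q + 1 = −4q + 7 ⇒ q = 1/2.

1/2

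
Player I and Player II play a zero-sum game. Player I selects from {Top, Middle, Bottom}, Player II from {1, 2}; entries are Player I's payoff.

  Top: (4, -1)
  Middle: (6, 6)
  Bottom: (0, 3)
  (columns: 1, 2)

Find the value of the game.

Row minima: Top → -1, Middle → 6, Bottom → 0; maximin = 6.
Column maxima: 1 → 6, 2 → 6; minimax = 6.
Since maximin = minimax = 6, there is a saddle point and the value is 6.

6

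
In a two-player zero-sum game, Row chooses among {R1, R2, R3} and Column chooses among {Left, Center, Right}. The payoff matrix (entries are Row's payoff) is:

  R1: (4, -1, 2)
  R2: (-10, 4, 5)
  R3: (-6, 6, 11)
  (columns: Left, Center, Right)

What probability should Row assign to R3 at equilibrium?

Row minima: R1 → -1, R2 → -10, R3 → -6; maximin = -1.
Column maxima: Left → 4, Center → 6, Right → 11; minimax = 4.
-1 ≠ 4, so there is no saddle point; optimal play is mixed.
R2 is strictly dominated by R3, so Row never plays it.
Right is strictly dominated by Center (it gives Row strictly more in every row), so Column never plays it.
On the remaining 2×2 (R1, R3 vs Left, Center):
Let Row play R1 with probability p. Expected payoff against Left: 4p + (-6)(1−p) = 10p − 6; against Center: (-1)p + 6(1−p) = −7p + 6.
Setting these equal: 10p − 6 = −7p + 6 ⇒ 17p = 12 ⇒ p = 12/17, and the value is (10)·(12/17) − 6 = 18/17.
For Column: with q = P(Left), equating R1's and R3's payoffs gives 5q − 1 = −12q + 6 ⇒ q = 7/17.

5/17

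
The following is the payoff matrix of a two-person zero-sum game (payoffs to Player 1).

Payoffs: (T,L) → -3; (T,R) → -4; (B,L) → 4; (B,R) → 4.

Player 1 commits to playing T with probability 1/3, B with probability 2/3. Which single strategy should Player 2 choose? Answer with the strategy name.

If Player 2 plays L, Player 1's expected payoff is (1/3)·(-3) + (2/3)·4 = 5/3.
If Player 2 plays R, Player 1's expected payoff is (1/3)·(-4) + (2/3)·4 = 4/3.
Player 2 minimizes Player 1's payoff; the smallest is 4/3, so the best response is R.

R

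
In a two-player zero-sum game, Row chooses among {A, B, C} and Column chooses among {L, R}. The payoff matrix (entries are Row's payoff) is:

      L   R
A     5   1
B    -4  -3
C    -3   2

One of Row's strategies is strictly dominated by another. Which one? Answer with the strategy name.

A gives a strictly higher payoff than B against every column: 5 > -4, 1 > -3.
So B is strictly dominated and Row never plays it.

B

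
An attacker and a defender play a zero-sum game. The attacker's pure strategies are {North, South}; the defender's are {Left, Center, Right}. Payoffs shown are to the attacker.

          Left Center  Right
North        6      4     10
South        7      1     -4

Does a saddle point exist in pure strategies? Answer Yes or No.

Yes

Row minima: North → 4, South → -4; maximin = 4.
Column maxima: Left → 7, Center → 4, Right → 10; minimax = 4.
maximin = minimax = 4, so a saddle point exists.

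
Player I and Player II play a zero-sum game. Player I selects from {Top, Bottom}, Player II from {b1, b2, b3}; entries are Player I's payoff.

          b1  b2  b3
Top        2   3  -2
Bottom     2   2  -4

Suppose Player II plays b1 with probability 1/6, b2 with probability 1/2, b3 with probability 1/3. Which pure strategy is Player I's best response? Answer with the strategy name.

Expected payoff of Top: (1/6)·2 + (1/2)·3 + (1/3)·(-2) = 7/6.
Expected payoff of Bottom: (1/6)·2 + (1/2)·2 + (1/3)·(-4) = 0.
The largest is 7/6, so Player I's best response is Top.

Top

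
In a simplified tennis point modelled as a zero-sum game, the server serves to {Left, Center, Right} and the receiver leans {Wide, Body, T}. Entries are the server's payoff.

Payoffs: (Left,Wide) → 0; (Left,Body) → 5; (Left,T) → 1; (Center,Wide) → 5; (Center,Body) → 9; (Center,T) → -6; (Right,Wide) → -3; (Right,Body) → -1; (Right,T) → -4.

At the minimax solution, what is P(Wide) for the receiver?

Row minima: Left → 0, Center → -6, Right → -4; maximin = 0.
Column maxima: Wide → 5, Body → 9, T → 1; minimax = 1.
0 ≠ 1, so there is no saddle point; optimal play is mixed.
Right is strictly dominated by Left, so the server never plays it.
Body is strictly dominated by Wide (it gives the server strictly more in every row), so the receiver never plays it.
On the remaining 2×2 (Left, Center vs Wide, T):
Let the server play Left with probability p. Expected payoff against Wide: 0p + 5(1−p) = −5p + 5; against T: 1p + (-6)(1−p) = 7p − 6.
Setting these equal: −5p + 5 = 7p − 6 ⇒ −12p = -11 ⇒ p = 11/12, and the value is (-5)·(11/12) + 5 = 5/12.
For the receiver: with q = P(Wide), equating Left's and Center's payoffs gives −q + 1 = 11q − 6 ⇒ q = 7/12.

7/12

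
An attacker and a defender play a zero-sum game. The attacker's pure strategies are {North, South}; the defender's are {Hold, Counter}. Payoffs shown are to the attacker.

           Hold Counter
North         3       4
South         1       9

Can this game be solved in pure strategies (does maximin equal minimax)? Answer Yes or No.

Yes

Row minima: North → 3, South → 1; maximin = 3.
Column maxima: Hold → 3, Counter → 9; minimax = 3.
maximin = minimax = 3, so a saddle point exists.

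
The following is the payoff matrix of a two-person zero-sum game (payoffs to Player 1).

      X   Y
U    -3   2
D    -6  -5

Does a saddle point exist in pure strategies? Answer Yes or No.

Row minima: U → -3, D → -6; maximin = -3.
Column maxima: X → -3, Y → 2; minimax = -3.
maximin = minimax = -3, so a saddle point exists.

Yes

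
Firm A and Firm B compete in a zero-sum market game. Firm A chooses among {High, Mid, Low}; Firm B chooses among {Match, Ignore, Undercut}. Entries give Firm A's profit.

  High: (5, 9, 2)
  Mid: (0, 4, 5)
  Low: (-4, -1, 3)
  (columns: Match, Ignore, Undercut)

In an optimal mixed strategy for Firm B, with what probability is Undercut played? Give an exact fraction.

5/8

Row minima: High → 2, Mid → 0, Low → -4; maximin = 2.
Column maxima: Match → 5, Ignore → 9, Undercut → 5; minimax = 5.
2 ≠ 5, so there is no saddle point; optimal play is mixed.
Low is strictly dominated by Mid, so Firm A never plays it.
Ignore is strictly dominated by Match (it gives Firm A strictly more in every row), so Firm B never plays it.
On the remaining 2×2 (High, Mid vs Match, Undercut):
Let Firm A play High with probability p. Expected payoff against Match: 5p + 0(1−p) = 5p; against Undercut: 2p + 5(1−p) = −3p + 5.
Setting these equal: 5p = −3p + 5 ⇒ 8p = 5 ⇒ p = 5/8, and the value is (5)·(5/8) = 25/8.
For Firm B: with q = P(Match), equating High's and Mid's payoffs gives 3q + 2 = −5q + 5 ⇒ q = 3/8.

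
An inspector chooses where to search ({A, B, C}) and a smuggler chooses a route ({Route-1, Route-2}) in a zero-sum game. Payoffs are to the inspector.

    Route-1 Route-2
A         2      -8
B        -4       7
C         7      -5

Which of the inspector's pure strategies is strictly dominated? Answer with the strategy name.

C gives a strictly higher payoff than A against every column: 7 > 2, -5 > -8.
So A is strictly dominated and the inspector never plays it.

A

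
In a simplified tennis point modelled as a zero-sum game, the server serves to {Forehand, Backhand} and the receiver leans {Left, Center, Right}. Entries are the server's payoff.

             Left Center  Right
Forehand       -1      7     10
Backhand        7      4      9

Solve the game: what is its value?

53/11

Row minima: Forehand → -1, Backhand → 4; maximin = 4.
Column maxima: Left → 7, Center → 7, Right → 10; minimax = 7.
4 ≠ 7, so there is no saddle point; optimal play is mixed.
Right is strictly dominated by Left (it gives the server strictly more in every row), so the receiver never plays it.
On the remaining 2×2 (Forehand, Backhand vs Left, Center):
Let the server play Forehand with probability p. Expected payoff against Left: (-1)p + 7(1−p) = −8p + 7; against Center: 7p + 4(1−p) = 3p + 4.
Setting these equal: −8p + 7 = 3p + 4 ⇒ −11p = -3 ⇒ p = 3/11, and the value is (-8)·(3/11) + 7 = 53/11.
For the receiver: with q = P(Left), equating Forehand's and Backhand's payoffs gives −8q + 7 = 3q + 4 ⇒ q = 3/11.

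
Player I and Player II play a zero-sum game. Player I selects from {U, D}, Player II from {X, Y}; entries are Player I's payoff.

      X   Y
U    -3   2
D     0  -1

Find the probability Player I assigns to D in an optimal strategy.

Row minima: U → -3, D → -1; maximin = -1.
Column maxima: X → 0, Y → 2; minimax = 0.
-1 ≠ 0, so there is no saddle point; optimal play is mixed.
Let Player I play U with probability p. Expected payoff against X: (-3)p + 0(1−p) = −3p; against Y: 2p + (-1)(1−p) = 3p − 1.
Setting these equal: −3p = 3p − 1 ⇒ −6p = -1 ⇒ p = 1/6, and the value is (-3)·(1/6) = -1/2.
For Player II: with q = P(X), equating U's and D's payoffs gives −5q + 2 = q − 1 ⇒ q = 1/2.

5/6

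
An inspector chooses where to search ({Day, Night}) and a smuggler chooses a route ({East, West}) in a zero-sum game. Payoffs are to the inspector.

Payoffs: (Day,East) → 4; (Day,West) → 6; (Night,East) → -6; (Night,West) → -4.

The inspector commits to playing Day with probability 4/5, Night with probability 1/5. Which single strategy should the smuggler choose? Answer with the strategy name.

East

If the smuggler plays East, the inspector's expected payoff is (4/5)·4 + (1/5)·(-6) = 2.
If the smuggler plays West, the inspector's expected payoff is (4/5)·6 + (1/5)·(-4) = 4.
The smuggler minimizes the inspector's payoff; the smallest is 2, so the best response is East.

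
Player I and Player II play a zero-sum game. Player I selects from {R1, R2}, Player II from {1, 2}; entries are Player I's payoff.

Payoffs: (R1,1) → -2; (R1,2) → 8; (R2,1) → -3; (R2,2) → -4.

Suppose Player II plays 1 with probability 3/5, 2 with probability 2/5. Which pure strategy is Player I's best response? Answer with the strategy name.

Expected payoff of R1: (3/5)·(-2) + (2/5)·8 = 2.
Expected payoff of R2: (3/5)·(-3) + (2/5)·(-4) = -17/5.
The largest is 2, so Player I's best response is R1.

R1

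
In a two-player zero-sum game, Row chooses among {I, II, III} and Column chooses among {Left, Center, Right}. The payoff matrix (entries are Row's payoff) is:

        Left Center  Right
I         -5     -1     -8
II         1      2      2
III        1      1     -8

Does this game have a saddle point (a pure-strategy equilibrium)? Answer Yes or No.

Yes

Row minima: I → -8, II → 1, III → -8; maximin = 1.
Column maxima: Left → 1, Center → 2, Right → 2; minimax = 1.
maximin = minimax = 1, so a saddle point exists.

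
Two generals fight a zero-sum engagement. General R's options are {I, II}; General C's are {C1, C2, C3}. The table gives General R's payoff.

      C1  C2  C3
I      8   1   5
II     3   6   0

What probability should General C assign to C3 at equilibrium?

1/2

Row minima: I → 1, II → 0; maximin = 1.
Column maxima: C1 → 8, C2 → 6, C3 → 5; minimax = 5.
1 ≠ 5, so there is no saddle point; optimal play is mixed.
C1 is strictly dominated by C3 (it gives General R strictly more in every row), so General C never plays it.
On the remaining 2×2 (I, II vs C2, C3):
Let General R play I with probability p. Expected payoff against C2: 1p + 6(1−p) = −5p + 6; against C3: 5p + 0(1−p) = 5p.
Setting these equal: −5p + 6 = 5p ⇒ −10p = -6 ⇒ p = 3/5, and the value is (-5)·(3/5) + 6 = 3.
For General C: with q = P(C2), equating I's and II's payoffs gives −4q + 5 = 6q ⇒ q = 1/2.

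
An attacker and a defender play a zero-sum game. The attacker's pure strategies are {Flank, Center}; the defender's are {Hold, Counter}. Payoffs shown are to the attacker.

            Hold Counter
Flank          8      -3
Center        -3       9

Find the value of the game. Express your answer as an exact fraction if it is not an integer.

63/23

Row minima: Flank → -3, Center → -3; maximin = -3.
Column maxima: Hold → 8, Counter → 9; minimax = 8.
-3 ≠ 8, so there is no saddle point; optimal play is mixed.
Let the attacker play Flank with probability p. Expected payoff against Hold: 8p + (-3)(1−p) = 11p − 3; against Counter: (-3)p + 9(1−p) = −12p + 9.
Setting these equal: 11p − 3 = −12p + 9 ⇒ 23p = 12 ⇒ p = 12/23, and the value is (11)·(12/23) − 3 = 63/23.
For the defender: with q = P(Hold), equating Flank's and Center's payoffs gives 11q − 3 = −12q + 9 ⇒ q = 12/23.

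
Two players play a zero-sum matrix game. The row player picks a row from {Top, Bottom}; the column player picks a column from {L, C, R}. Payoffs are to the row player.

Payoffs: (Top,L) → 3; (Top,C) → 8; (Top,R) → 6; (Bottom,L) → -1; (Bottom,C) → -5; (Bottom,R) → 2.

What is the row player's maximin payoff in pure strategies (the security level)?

Row minima: Top → 3, Bottom → -5.
The best of these is 3.

3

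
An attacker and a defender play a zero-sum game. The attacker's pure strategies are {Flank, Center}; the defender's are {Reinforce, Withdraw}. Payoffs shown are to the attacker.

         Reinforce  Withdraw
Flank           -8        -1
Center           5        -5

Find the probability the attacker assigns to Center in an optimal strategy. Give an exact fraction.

Row minima: Flank → -8, Center → -5; maximin = -5.
Column maxima: Reinforce → 5, Withdraw → -1; minimax = -1.
-5 ≠ -1, so there is no saddle point; optimal play is mixed.
Let the attacker play Flank with probability p. Expected payoff against Reinforce: (-8)p + 5(1−p) = −13p + 5; against Withdraw: (-1)p + (-5)(1−p) = 4p − 5.
Setting these equal: −13p + 5 = 4p − 5 ⇒ −17p = -10 ⇒ p = 10/17, and the value is (-13)·(10/17) + 5 = -45/17.
For the defender: with q = P(Reinforce), equating Flank's and Center's payoffs gives −7q − 1 = 10q − 5 ⇒ q = 4/17.

7/17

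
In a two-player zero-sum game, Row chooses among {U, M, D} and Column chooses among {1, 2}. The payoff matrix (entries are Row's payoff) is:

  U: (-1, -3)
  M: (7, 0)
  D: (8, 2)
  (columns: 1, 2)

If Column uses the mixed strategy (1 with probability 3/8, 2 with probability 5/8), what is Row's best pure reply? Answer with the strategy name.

D

Expected payoff of U: (3/8)·(-1) + (5/8)·(-3) = -9/4.
Expected payoff of M: (3/8)·7 + (5/8)·0 = 21/8.
Expected payoff of D: (3/8)·8 + (5/8)·2 = 17/4.
The largest is 17/4, so Row's best response is D.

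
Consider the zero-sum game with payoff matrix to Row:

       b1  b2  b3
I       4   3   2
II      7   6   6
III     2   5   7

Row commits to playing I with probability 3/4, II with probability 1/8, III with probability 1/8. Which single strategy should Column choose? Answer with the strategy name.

b3

If Column plays b1, Row's expected payoff is (3/4)·4 + (1/8)·7 + (1/8)·2 = 33/8.
If Column plays b2, Row's expected payoff is (3/4)·3 + (1/8)·6 + (1/8)·5 = 29/8.
If Column plays b3, Row's expected payoff is (3/4)·2 + (1/8)·6 + (1/8)·7 = 25/8.
Column minimizes Row's payoff; the smallest is 25/8, so the best response is b3.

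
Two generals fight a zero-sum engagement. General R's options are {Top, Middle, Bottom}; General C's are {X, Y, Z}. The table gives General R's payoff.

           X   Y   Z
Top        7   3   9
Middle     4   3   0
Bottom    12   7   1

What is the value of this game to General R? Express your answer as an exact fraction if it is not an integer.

Row minima: Top → 3, Middle → 0, Bottom → 1; maximin = 3.
Column maxima: X → 12, Y → 7, Z → 9; minimax = 7.
3 ≠ 7, so there is no saddle point; optimal play is mixed.
Middle is strictly dominated by Bottom, so General R never plays it.
X is strictly dominated by Y (it gives General R strictly more in every row), so General C never plays it.
On the remaining 2×2 (Top, Bottom vs Y, Z):
Let General R play Top with probability p. Expected payoff against Y: 3p + 7(1−p) = −4p + 7; against Z: 9p + 1(1−p) = 8p + 1.
Setting these equal: −4p + 7 = 8p + 1 ⇒ −12p = -6 ⇒ p = 1/2, and the value is (-4)·(1/2) + 7 = 5.
For General C: with q = P(Y), equating Top's and Bottom's payoffs gives −6q + 9 = 6q + 1 ⇒ q = 2/3.

5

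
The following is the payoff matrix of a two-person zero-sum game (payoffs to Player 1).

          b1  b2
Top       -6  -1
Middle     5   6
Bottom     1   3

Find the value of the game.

5

Row minima: Top → -6, Middle → 5, Bottom → 1; maximin = 5.
Column maxima: b1 → 5, b2 → 6; minimax = 5.
Since maximin = minimax = 5, there is a saddle point and the value is 5.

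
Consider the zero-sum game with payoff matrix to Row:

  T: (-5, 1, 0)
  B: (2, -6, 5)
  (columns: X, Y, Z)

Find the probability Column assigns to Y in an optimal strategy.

1/2

Row minima: T → -5, B → -6; maximin = -5.
Column maxima: X → 2, Y → 1, Z → 5; minimax = 1.
-5 ≠ 1, so there is no saddle point; optimal play is mixed.
Z is strictly dominated by X (it gives Row strictly more in every row), so Column never plays it.
On the remaining 2×2 (T, B vs X, Y):
Let Row play T with probability p. Expected payoff against X: (-5)p + 2(1−p) = −7p + 2; against Y: 1p + (-6)(1−p) = 7p − 6.
Setting these equal: −7p + 2 = 7p − 6 ⇒ −14p = -8 ⇒ p = 4/7, and the value is (-7)·(4/7) + 2 = -2.
For Column: with q = P(X), equating T's and B's payoffs gives −6q + 1 = 8q − 6 ⇒ q = 1/2.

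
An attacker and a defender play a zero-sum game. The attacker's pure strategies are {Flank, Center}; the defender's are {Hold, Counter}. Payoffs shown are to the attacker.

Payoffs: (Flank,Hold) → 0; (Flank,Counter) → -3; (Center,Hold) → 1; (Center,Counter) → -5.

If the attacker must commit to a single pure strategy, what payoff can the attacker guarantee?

-3

Row minima: Flank → -3, Center → -5.
The best of these is -3.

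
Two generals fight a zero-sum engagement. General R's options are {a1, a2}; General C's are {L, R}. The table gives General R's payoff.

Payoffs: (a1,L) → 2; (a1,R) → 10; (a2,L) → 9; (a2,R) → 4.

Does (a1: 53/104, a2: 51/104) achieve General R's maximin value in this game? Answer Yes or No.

No

Against L this mix gives (53/104)·2 + (51/104)·9 = 565/104.
Against R this mix gives (53/104)·10 + (51/104)·4 = 367/52.
General C will play L, holding General R to 565/104. Shifting weight toward the row that does better against L would raise this floor (the equalizing mix achieves 82/13 against both L and R), so the proposed strategy is not optimal.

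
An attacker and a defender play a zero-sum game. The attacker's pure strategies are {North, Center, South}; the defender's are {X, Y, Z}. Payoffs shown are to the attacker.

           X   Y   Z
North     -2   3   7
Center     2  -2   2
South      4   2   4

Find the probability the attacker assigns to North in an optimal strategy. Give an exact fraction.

2/7

Row minima: North → -2, Center → -2, South → 2; maximin = 2.
Column maxima: X → 4, Y → 3, Z → 7; minimax = 3.
2 ≠ 3, so there is no saddle point; optimal play is mixed.
Center is strictly dominated by South, so the attacker never plays it.
Z is strictly dominated by Y (it gives the attacker strictly more in every row), so the defender never plays it.
On the remaining 2×2 (North, South vs X, Y):
Let the attacker play North with probability p. Expected payoff against X: (-2)p + 4(1−p) = −6p + 4; against Y: 3p + 2(1−p) = p + 2.
Setting these equal: −6p + 4 = p + 2 ⇒ −7p = -2 ⇒ p = 2/7, and the value is (-6)·(2/7) + 4 = 16/7.
For the defender: with q = P(X), equating North's and South's payoffs gives −5q + 3 = 2q + 2 ⇒ q = 1/7.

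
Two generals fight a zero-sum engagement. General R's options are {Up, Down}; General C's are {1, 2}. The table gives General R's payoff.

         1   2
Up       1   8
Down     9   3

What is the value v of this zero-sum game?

Row minima: Up → 1, Down → 3; maximin = 3.
Column maxima: 1 → 9, 2 → 8; minimax = 8.
3 ≠ 8, so there is no saddle point; optimal play is mixed.
Let General R play Up with probability p. Expected payoff against 1: 1p + 9(1−p) = −8p + 9; against 2: 8p + 3(1−p) = 5p + 3.
Setting these equal: −8p + 9 = 5p + 3 ⇒ −13p = -6 ⇒ p = 6/13, and the value is (-8)·(6/13) + 9 = 69/13.
For General C: with q = P(1), equating Up's and Down's payoffs gives −7q + 8 = 6q + 3 ⇒ q = 5/13.

69/13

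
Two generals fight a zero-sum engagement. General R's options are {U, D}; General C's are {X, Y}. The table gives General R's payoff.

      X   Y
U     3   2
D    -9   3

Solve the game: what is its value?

27/13

Row minima: U → 2, D → -9; maximin = 2.
Column maxima: X → 3, Y → 3; minimax = 3.
2 ≠ 3, so there is no saddle point; optimal play is mixed.
Let General R play U with probability p. Expected payoff against X: 3p + (-9)(1−p) = 12p − 9; against Y: 2p + 3(1−p) = −p + 3.
Setting these equal: 12p − 9 = −p + 3 ⇒ 13p = 12 ⇒ p = 12/13, and the value is (12)·(12/13) − 9 = 27/13.
For General C: with q = P(X), equating U's and D's payoffs gives q + 2 = −12q + 3 ⇒ q = 1/13.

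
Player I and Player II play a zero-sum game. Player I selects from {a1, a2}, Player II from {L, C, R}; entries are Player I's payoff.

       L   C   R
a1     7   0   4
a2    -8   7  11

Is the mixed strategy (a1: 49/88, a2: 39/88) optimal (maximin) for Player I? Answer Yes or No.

Against L this mix gives (49/88)·7 + (39/88)·(-8) = 31/88.
Against C this mix gives (49/88)·0 + (39/88)·7 = 273/88.
Against R this mix gives (49/88)·4 + (39/88)·11 = 625/88.
Player II will play L, holding Player I to 31/88. Shifting weight toward the row that does better against L would raise this floor (the equalizing mix achieves 49/22 against both L and C), so the proposed strategy is not optimal.

No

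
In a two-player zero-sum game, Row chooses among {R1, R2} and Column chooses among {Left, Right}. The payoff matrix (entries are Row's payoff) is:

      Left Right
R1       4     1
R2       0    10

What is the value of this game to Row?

40/13

Row minima: R1 → 1, R2 → 0; maximin = 1.
Column maxima: Left → 4, Right → 10; minimax = 4.
1 ≠ 4, so there is no saddle point; optimal play is mixed.
Let Row play R1 with probability p. Expected payoff against Left: 4p + 0(1−p) = 4p; against Right: 1p + 10(1−p) = −9p + 10.
Setting these equal: 4p = −9p + 10 ⇒ 13p = 10 ⇒ p = 10/13, and the value is (4)·(10/13) = 40/13.
For Column: with q = P(Left), equating R1's and R2's payoffs gives 3q + 1 = −10q + 10 ⇒ q = 9/13.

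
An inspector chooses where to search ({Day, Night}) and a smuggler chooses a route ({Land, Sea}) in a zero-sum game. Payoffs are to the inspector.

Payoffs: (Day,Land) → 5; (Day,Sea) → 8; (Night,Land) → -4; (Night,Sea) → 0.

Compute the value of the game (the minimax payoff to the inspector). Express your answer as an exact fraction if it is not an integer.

Row minima: Day → 5, Night → -4; maximin = 5.
Column maxima: Land → 5, Sea → 8; minimax = 5.
Since maximin = minimax = 5, there is a saddle point and the value is 5.

5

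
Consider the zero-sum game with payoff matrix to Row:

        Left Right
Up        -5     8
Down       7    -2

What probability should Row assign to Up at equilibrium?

Row minima: Up → -5, Down → -2; maximin = -2.
Column maxima: Left → 7, Right → 8; minimax = 7.
-2 ≠ 7, so there is no saddle point; optimal play is mixed.
Let Row play Up with probability p. Expected payoff against Left: (-5)p + 7(1−p) = −12p + 7; against Right: 8p + (-2)(1−p) = 10p − 2.
Setting these equal: −12p + 7 = 10p − 2 ⇒ −22p = -9 ⇒ p = 9/22, and the value is (-12)·(9/22) + 7 = 23/11.
For Column: with q = P(Left), equating Up's and Down's payoffs gives −13q + 8 = 9q − 2 ⇒ q = 5/11.

9/22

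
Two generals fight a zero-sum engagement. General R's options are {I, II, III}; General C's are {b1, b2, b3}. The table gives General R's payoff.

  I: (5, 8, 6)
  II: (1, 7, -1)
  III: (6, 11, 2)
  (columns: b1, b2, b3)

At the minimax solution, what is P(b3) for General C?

1/5

Row minima: I → 5, II → -1, III → 2; maximin = 5.
Column maxima: b1 → 6, b2 → 11, b3 → 6; minimax = 6.
5 ≠ 6, so there is no saddle point; optimal play is mixed.
II is strictly dominated by I, so General R never plays it.
b2 is strictly dominated by b1 (it gives General R strictly more in every row), so General C never plays it.
On the remaining 2×2 (I, III vs b1, b3):
Let General R play I with probability p. Expected payoff against b1: 5p + 6(1−p) = −p + 6; against b3: 6p + 2(1−p) = 4p + 2.
Setting these equal: −p + 6 = 4p + 2 ⇒ −5p = -4 ⇒ p = 4/5, and the value is (-1)·(4/5) + 6 = 26/5.
For General C: with q = P(b1), equating I's and III's payoffs gives −q + 6 = 4q + 2 ⇒ q = 4/5.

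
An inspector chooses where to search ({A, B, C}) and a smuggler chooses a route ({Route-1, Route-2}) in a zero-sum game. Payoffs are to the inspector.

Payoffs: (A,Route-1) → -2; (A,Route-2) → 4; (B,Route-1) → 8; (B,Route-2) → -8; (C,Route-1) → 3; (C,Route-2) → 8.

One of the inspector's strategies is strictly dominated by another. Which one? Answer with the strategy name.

C gives a strictly higher payoff than A against every column: 3 > -2, 8 > 4.
So A is strictly dominated and the inspector never plays it.

A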